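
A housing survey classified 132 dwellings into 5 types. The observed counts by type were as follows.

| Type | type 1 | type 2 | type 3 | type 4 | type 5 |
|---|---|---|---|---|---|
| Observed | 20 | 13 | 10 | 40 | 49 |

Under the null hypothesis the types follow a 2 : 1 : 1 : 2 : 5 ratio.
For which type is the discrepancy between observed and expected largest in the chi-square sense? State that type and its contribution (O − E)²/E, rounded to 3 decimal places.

type 4, 10.667

Ratio total = 11. Expected counts: 132×2/11 = 24, 132×1/11 = 12, 132×1/11 = 12, 132×2/11 = 24, 132×5/11 = 60.
χ² = (20−24)²/24 + (13−12)²/12 + (10−12)²/12 + (40−24)²/24 + (49−60)²/60
   = 0.6667 + 0.0833 + 0.3333 + 10.6667 + 2.0167
The largest term is for type 4: 10.667.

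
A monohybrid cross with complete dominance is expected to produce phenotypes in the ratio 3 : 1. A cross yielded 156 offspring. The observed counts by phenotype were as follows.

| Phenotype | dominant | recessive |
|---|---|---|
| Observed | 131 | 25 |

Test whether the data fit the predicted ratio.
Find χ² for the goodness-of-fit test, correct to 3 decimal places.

Ratio total = 4. Expected counts: 156×3/4 = 117, 156×1/4 = 39.
cat            O        E   (O−E)²/E
dominant     131      117     1.6752
recessive     25       39     5.0256
Sum = 6.701

6.701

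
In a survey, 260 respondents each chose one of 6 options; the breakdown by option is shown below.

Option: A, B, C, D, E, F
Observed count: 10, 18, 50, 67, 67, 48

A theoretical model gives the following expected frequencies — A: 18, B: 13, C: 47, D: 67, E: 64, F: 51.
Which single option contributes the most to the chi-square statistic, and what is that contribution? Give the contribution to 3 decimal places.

A, 3.556

A: (10 − 18)²/18 = 64/18 = 3.5556
B: (18 − 13)²/13 = 25/13 = 1.9231
C: (50 − 47)²/47 = 9/47 = 0.1915
D: (67 − 67)²/67 = 0/67 = 0.0000
E: (67 − 64)²/64 = 9/64 = 0.1406
F: (48 − 51)²/51 = 9/51 = 0.1765
The largest term is for A: 3.556.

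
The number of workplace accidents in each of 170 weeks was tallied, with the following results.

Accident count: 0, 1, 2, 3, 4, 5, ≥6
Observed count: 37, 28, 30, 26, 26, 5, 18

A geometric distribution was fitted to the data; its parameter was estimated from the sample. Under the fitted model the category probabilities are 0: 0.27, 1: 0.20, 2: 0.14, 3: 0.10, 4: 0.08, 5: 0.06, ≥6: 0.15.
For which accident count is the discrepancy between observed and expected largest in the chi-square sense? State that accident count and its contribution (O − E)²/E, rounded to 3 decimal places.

4, 11.306

Expected counts E_i = n·p_i: 170×0.27 = 45.9, 170×0.20 = 34, 170×0.14 = 23.8, 170×0.10 = 17, 170×0.08 = 13.6, 170×0.06 = 10.2, 170×0.15 = 25.5.
cat         O        E   (O−E)²/E
0          37     45.9     1.7257
1          28       34     1.0588
2          30     23.8     1.6151
3          26       17     4.7647
4          26     13.6    11.3059
5           5     10.2     2.6510
≥6         18     25.5     2.2059
The largest term is for 4: 11.306.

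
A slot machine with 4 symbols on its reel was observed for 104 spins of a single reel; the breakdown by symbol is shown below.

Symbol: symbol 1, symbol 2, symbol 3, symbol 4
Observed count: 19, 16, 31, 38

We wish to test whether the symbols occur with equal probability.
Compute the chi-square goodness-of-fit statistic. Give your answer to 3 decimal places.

12.231

Under H₀ each category has probability 1/4, so each expected count is 104/4 = 26.
cat           O        E   (O−E)²/E
symbol 1     19       26     1.8846
symbol 2     16       26     3.8462
symbol 3     31       26     0.9615
symbol 4     38       26     5.5385
Sum = 12.231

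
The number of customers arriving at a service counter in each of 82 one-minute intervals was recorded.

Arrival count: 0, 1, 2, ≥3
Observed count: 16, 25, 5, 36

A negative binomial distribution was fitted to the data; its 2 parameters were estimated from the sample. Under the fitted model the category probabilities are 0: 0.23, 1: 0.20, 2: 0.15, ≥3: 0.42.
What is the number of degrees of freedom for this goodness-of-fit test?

1

There are k = 4 categories and 2 parameters estimated from the data, so df = 4 − 1 − 2 = 1.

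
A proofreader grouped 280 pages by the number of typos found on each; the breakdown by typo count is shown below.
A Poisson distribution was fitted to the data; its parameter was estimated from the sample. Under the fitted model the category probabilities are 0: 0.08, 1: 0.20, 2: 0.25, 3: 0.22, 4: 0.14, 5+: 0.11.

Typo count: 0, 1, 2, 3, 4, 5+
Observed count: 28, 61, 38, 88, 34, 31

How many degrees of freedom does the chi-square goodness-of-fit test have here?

There are k = 6 categories and 1 parameter estimated from the data, so df = 6 − 1 − 1 = 4.

4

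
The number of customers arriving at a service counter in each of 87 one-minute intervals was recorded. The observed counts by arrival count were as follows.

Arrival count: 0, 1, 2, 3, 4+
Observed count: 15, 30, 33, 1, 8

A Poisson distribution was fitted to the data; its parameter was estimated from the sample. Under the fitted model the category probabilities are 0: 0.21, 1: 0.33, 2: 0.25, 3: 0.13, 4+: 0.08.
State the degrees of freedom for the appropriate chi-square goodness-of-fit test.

3

There are k = 5 categories and 1 parameter estimated from the data, so df = 5 − 1 − 1 = 3.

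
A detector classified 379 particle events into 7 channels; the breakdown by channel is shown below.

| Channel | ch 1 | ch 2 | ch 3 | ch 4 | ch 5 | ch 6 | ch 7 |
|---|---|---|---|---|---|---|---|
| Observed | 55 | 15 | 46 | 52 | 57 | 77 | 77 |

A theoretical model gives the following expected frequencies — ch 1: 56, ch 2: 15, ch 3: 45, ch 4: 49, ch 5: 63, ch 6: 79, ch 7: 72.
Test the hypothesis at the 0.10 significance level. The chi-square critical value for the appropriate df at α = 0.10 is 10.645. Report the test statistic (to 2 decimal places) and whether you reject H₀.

cat         O        E   (O−E)²/E
ch 1       55       56      0.018
ch 2       15       15      0.000
ch 3       46       45      0.022
ch 4       52       49      0.184
ch 5       57       63      0.571
ch 6       77       79      0.051
ch 7       77       72      0.347
Sum = 1.19
df = 6. Since 1.19 < 10.645, we do not reject H₀.

1.19; do not reject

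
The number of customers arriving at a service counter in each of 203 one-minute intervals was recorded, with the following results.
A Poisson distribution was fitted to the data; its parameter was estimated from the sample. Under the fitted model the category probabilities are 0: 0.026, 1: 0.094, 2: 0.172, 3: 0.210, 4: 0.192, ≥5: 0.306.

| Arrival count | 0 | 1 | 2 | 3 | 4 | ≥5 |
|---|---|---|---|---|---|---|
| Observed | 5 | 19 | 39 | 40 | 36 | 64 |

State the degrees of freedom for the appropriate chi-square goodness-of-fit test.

4

There are k = 6 categories and 1 parameter estimated from the data, so df = 6 − 1 − 1 = 4.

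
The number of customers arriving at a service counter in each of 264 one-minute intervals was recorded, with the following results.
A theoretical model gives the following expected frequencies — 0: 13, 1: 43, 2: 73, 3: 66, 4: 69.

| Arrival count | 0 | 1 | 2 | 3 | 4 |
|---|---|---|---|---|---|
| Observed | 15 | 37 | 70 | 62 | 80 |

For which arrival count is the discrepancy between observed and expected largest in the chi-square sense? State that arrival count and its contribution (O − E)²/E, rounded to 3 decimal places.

4, 1.754

cat         O        E   (O−E)²/E
0          15       13     0.3077
1          37       43     0.8372
2          70       73     0.1233
3          62       66     0.2424
4          80       69     1.7536
The largest term is for 4: 1.754.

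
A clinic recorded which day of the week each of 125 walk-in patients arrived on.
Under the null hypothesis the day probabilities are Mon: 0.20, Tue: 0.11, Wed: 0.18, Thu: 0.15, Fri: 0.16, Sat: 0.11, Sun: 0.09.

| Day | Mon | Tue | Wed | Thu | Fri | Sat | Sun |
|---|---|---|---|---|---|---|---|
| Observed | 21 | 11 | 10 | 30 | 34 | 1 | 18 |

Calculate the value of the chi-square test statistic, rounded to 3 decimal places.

40.557

Expected counts E_i = n·p_i: 125×0.20 = 25, 125×0.11 = 13.75, 125×0.18 = 22.5, 125×0.15 = 18.75, 125×0.16 = 20, 125×0.11 = 13.75, 125×0.09 = 11.25.
Mon: (21 − 25)²/25 = 16/25 = 0.6400
Tue: (11 − 13.75)²/13.75 = 7.5625/13.75 = 0.5500
Wed: (10 − 22.5)²/22.5 = 156.25/22.5 = 6.9444
Thu: (30 − 18.75)²/18.75 = 126.5625/18.75 = 6.7500
Fri: (34 − 20)²/20 = 196/20 = 9.8000
Sat: (1 − 13.75)²/13.75 = 162.5625/13.75 = 11.8227
Sun: (18 − 11.25)²/11.25 = 45.5625/11.25 = 4.0500
Sum = 40.557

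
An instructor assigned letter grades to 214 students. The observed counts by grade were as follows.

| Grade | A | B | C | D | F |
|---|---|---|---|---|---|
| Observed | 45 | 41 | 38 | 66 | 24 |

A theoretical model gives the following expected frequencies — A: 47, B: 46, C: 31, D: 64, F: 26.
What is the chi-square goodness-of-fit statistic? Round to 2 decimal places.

χ² = (45−47)²/47 + (41−46)²/46 + (38−31)²/31 + (66−64)²/64 + (24−26)²/26
   = 0.085 + 0.543 + 1.581 + 0.063 + 0.154
Sum = 2.43

2.43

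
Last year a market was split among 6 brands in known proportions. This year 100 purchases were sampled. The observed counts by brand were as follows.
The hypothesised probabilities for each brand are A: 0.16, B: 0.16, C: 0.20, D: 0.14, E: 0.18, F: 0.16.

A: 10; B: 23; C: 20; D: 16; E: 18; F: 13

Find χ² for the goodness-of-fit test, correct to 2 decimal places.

6.16

Expected counts E_i = n·p_i: 100×0.16 = 16, 100×0.16 = 16, 100×0.20 = 20, 100×0.14 = 14, 100×0.18 = 18, 100×0.16 = 16.
A: (10 − 16)²/16 = 36/16 = 2.250
B: (23 − 16)²/16 = 49/16 = 3.063
C: (20 − 20)²/20 = 0/20 = 0.000
D: (16 − 14)²/14 = 4/14 = 0.286
E: (18 − 18)²/18 = 0/18 = 0.000
F: (13 − 16)²/16 = 9/16 = 0.563
Sum = 6.16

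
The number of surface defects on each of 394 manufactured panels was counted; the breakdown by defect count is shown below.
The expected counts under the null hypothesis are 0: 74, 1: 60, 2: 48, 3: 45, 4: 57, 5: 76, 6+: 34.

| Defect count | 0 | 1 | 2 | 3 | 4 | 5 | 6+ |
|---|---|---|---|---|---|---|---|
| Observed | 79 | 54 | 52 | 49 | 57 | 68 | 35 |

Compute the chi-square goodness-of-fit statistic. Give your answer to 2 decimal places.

2.50

0: (79 − 74)²/74 = 25/74 = 0.338
1: (54 − 60)²/60 = 36/60 = 0.600
2: (52 − 48)²/48 = 16/48 = 0.333
3: (49 − 45)²/45 = 16/45 = 0.356
4: (57 − 57)²/57 = 0/57 = 0.000
5: (68 − 76)²/76 = 64/76 = 0.842
6+: (35 − 34)²/34 = 1/34 = 0.029
Sum = 2.50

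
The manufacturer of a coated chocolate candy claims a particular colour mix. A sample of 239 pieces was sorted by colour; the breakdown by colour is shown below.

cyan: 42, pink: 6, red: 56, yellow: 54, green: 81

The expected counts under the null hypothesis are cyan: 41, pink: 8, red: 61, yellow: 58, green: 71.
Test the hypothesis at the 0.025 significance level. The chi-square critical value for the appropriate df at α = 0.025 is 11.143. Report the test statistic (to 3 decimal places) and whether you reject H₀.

cat         O        E   (O−E)²/E
cyan       42       41     0.0244
pink        6        8     0.5000
red        56       61     0.4098
yellow     54       58     0.2759
green      81       71     1.4085
Sum = 2.619
df = 4. Since 2.619 < 11.143, we do not reject H₀.

2.619; do not reject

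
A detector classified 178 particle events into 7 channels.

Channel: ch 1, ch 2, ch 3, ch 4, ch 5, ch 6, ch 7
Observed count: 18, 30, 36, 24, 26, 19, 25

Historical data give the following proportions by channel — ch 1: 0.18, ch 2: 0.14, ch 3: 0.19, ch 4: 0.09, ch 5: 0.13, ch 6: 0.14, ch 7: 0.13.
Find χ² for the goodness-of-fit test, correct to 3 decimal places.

13.213

Expected counts E_i = n·p_i: 178×0.18 = 32.04, 178×0.14 = 24.92, 178×0.19 = 33.82, 178×0.09 = 16.02, 178×0.13 = 23.14, 178×0.14 = 24.92, 178×0.13 = 23.14.
ch 1: (18 − 32.04)²/32.04 = 197.1216/32.04 = 6.1524
ch 2: (30 − 24.92)²/24.92 = 25.8064/24.92 = 1.0356
ch 3: (36 − 33.82)²/33.82 = 4.7524/33.82 = 0.1405
ch 4: (24 − 16.02)²/16.02 = 63.6804/16.02 = 3.9751
ch 5: (26 − 23.14)²/23.14 = 8.1796/23.14 = 0.3535
ch 6: (19 − 24.92)²/24.92 = 35.0464/24.92 = 1.4064
ch 7: (25 − 23.14)²/23.14 = 3.4596/23.14 = 0.1495
Sum = 13.213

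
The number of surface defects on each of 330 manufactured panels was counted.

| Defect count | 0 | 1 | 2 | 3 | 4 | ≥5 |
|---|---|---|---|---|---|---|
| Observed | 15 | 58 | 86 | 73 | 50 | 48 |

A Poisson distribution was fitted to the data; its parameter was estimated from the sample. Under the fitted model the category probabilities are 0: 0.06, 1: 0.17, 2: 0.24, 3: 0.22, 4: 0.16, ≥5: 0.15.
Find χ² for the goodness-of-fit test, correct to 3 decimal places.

Expected counts E_i = n·p_i: 330×0.06 = 19.8, 330×0.17 = 56.1, 330×0.24 = 79.2, 330×0.22 = 72.6, 330×0.16 = 52.8, 330×0.15 = 49.5.
0: (15 − 19.8)²/19.8 = 23.04/19.8 = 1.1636
1: (58 − 56.1)²/56.1 = 3.61/56.1 = 0.0643
2: (86 − 79.2)²/79.2 = 46.24/79.2 = 0.5838
3: (73 − 72.6)²/72.6 = 0.16/72.6 = 0.0022
4: (50 − 52.8)²/52.8 = 7.84/52.8 = 0.1485
≥5: (48 − 49.5)²/49.5 = 2.25/49.5 = 0.0455
Sum = 2.008

2.008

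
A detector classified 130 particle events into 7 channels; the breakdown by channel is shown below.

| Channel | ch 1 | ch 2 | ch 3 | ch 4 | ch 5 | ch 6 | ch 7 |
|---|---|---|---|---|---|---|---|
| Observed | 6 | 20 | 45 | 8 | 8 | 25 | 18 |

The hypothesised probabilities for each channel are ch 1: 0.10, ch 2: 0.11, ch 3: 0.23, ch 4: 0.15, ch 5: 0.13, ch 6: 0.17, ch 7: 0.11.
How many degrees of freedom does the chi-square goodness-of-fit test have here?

There are k = 7 categories and no parameters were estimated from the data, so df = 7 − 1 = 6.

6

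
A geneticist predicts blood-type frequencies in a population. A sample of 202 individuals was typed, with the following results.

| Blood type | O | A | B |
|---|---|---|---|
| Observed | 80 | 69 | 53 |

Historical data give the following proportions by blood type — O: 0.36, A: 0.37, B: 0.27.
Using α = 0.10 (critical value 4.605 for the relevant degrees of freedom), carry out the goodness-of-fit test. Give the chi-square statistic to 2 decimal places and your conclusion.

1.21; do not reject

Expected counts E_i = n·p_i: 202×0.36 = 72.72, 202×0.37 = 74.74, 202×0.27 = 54.54.
O: (80 − 72.72)²/72.72 = 52.9984/72.72 = 0.729
A: (69 − 74.74)²/74.74 = 32.9476/74.74 = 0.441
B: (53 − 54.54)²/54.54 = 2.3716/54.54 = 0.043
Sum = 1.21
df = 2. Since 1.21 < 4.605, we do not reject H₀.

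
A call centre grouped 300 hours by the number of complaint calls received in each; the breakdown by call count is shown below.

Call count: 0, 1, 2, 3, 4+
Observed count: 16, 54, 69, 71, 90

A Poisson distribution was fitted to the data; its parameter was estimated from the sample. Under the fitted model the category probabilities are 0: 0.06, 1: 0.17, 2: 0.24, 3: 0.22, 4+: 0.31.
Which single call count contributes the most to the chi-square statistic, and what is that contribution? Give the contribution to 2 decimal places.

3, 0.38

Expected counts E_i = n·p_i: 300×0.06 = 18, 300×0.17 = 51, 300×0.24 = 72, 300×0.22 = 66, 300×0.31 = 93.
0: (16 − 18)²/18 = 4/18 = 0.222
1: (54 − 51)²/51 = 9/51 = 0.176
2: (69 − 72)²/72 = 9/72 = 0.125
3: (71 − 66)²/66 = 25/66 = 0.379
4+: (90 − 93)²/93 = 9/93 = 0.097
The largest term is for 3: 0.38.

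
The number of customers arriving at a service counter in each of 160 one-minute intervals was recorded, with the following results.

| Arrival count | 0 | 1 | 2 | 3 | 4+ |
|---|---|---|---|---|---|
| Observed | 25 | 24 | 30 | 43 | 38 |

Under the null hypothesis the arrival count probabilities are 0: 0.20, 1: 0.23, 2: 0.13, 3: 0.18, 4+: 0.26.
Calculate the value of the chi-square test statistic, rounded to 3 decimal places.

Expected counts E_i = n·p_i: 160×0.20 = 32, 160×0.23 = 36.8, 160×0.13 = 20.8, 160×0.18 = 28.8, 160×0.26 = 41.6.
χ² = (25−32)²/32 + (24−36.8)²/36.8 + (30−20.8)²/20.8 + (43−28.8)²/28.8 + (38−41.6)²/41.6
   = 1.5313 + 4.4522 + 4.0692 + 7.0014 + 0.3115
Sum = 17.366

17.366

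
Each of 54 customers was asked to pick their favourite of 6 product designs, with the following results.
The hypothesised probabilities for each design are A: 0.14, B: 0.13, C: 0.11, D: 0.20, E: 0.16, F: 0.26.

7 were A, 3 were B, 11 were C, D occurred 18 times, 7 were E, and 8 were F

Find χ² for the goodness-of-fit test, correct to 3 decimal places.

Expected counts E_i = n·p_i: 54×0.14 = 7.56, 54×0.13 = 7.02, 54×0.11 = 5.94, 54×0.20 = 10.8, 54×0.16 = 8.64, 54×0.26 = 14.04.
A: (7 − 7.56)²/7.56 = 0.3136/7.56 = 0.0415
B: (3 − 7.02)²/7.02 = 16.1604/7.02 = 2.3021
C: (11 − 5.94)²/5.94 = 25.6036/5.94 = 4.3104
D: (18 − 10.8)²/10.8 = 51.84/10.8 = 4.8000
E: (7 − 8.64)²/8.64 = 2.6896/8.64 = 0.3113
F: (8 − 14.04)²/14.04 = 36.4816/14.04 = 2.5984
Sum = 14.364

14.364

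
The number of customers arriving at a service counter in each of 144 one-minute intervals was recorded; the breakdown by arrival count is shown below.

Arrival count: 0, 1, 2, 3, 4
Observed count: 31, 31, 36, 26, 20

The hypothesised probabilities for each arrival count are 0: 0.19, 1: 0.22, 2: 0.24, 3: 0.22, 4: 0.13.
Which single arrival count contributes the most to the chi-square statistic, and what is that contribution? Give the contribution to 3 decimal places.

Expected counts E_i = n·p_i: 144×0.19 = 27.36, 144×0.22 = 31.68, 144×0.24 = 34.56, 144×0.22 = 31.68, 144×0.13 = 18.72.
0: (31 − 27.36)²/27.36 = 13.2496/27.36 = 0.4843
1: (31 − 31.68)²/31.68 = 0.4624/31.68 = 0.0146
2: (36 − 34.56)²/34.56 = 2.0736/34.56 = 0.0600
3: (26 − 31.68)²/31.68 = 32.2624/31.68 = 1.0184
4: (20 − 18.72)²/18.72 = 1.6384/18.72 = 0.0875
The largest term is for 3: 1.018.

3, 1.018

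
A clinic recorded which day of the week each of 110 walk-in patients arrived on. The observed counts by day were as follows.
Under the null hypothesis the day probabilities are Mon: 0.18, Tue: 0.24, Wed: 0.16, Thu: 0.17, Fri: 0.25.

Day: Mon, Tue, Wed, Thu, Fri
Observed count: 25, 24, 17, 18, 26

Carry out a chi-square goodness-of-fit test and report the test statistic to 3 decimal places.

1.712

Expected counts E_i = n·p_i: 110×0.18 = 19.8, 110×0.24 = 26.4, 110×0.16 = 17.6, 110×0.17 = 18.7, 110×0.25 = 27.5.
Mon: (25 − 19.8)²/19.8 = 27.04/19.8 = 1.3657
Tue: (24 − 26.4)²/26.4 = 5.76/26.4 = 0.2182
Wed: (17 − 17.6)²/17.6 = 0.36/17.6 = 0.0205
Thu: (18 − 18.7)²/18.7 = 0.49/18.7 = 0.0262
Fri: (26 − 27.5)²/27.5 = 2.25/27.5 = 0.0818
Sum = 1.712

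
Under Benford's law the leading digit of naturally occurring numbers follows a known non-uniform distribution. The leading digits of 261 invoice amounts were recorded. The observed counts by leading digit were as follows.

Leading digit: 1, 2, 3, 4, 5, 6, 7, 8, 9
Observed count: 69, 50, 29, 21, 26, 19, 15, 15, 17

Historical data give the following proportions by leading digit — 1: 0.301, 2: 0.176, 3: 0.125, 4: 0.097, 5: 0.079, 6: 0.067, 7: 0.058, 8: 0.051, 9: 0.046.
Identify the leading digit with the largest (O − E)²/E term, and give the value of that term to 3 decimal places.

9, 2.077

Expected counts E_i = n·p_i: 261×0.301 = 78.561, 261×0.176 = 45.936, 261×0.125 = 32.625, 261×0.097 = 25.317, 261×0.079 = 20.619, 261×0.067 = 17.487, 261×0.058 = 15.138, 261×0.051 = 13.311, 261×0.046 = 12.006.
cat         O        E   (O−E)²/E
1          69   78.561     1.1636
2          50   45.936     0.3595
3          29   32.625     0.4028
4          21   25.317     0.7361
5          26   20.619     1.4043
6          19   17.487     0.1309
7          15   15.138     0.0013
8          15   13.311     0.2143
9          17   12.006     2.0773
The largest term is for 9: 2.077.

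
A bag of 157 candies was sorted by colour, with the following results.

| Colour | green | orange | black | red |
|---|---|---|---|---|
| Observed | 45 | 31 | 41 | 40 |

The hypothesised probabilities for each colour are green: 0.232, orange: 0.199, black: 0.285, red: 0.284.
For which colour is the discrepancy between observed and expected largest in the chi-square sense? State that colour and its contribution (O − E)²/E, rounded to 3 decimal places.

Expected counts E_i = n·p_i: 157×0.232 = 36.424, 157×0.199 = 31.243, 157×0.285 = 44.745, 157×0.284 = 44.588.
cat         O        E   (O−E)²/E
green      45   36.424     2.0192
orange     31   31.243     0.0019
black      41   44.745     0.3134
red        40   44.588     0.4721
The largest term is for green: 2.019.

green, 2.019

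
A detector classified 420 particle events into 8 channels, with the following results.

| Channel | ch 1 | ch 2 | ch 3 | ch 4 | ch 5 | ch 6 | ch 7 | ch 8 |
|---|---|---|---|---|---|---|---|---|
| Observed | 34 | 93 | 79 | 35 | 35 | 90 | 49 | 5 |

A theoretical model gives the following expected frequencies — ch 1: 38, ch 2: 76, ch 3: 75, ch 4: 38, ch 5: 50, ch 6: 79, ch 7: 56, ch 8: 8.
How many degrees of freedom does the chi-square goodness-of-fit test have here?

7

There are k = 8 categories and no parameters were estimated from the data, so df = 8 − 1 = 7.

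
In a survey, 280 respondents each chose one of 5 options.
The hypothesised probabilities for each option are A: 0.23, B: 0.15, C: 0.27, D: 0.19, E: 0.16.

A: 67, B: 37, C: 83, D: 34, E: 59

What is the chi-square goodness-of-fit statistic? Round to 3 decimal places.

12.855

Expected counts E_i = n·p_i: 280×0.23 = 64.4, 280×0.15 = 42, 280×0.27 = 75.6, 280×0.19 = 53.2, 280×0.16 = 44.8.
A: (67 − 64.4)²/64.4 = 6.76/64.4 = 0.1050
B: (37 − 42)²/42 = 25/42 = 0.5952
C: (83 − 75.6)²/75.6 = 54.76/75.6 = 0.7243
D: (34 − 53.2)²/53.2 = 368.64/53.2 = 6.9293
E: (59 − 44.8)²/44.8 = 201.64/44.8 = 4.5009
Sum = 12.855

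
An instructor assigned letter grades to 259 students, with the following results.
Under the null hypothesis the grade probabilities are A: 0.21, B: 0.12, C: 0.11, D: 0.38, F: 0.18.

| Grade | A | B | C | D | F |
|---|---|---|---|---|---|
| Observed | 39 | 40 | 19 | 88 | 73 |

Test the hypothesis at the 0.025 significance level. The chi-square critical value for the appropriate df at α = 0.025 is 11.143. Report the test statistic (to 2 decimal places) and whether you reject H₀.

Expected counts E_i = n·p_i: 259×0.21 = 54.39, 259×0.12 = 31.08, 259×0.11 = 28.49, 259×0.38 = 98.42, 259×0.18 = 46.62.
χ² = (39−54.39)²/54.39 + (40−31.08)²/31.08 + (19−28.49)²/28.49 + (88−98.42)²/98.42 + (73−46.62)²/46.62
   = 4.355 + 2.560 + 3.161 + 1.103 + 14.927
Sum = 26.11
df = 4. Since 26.11 > 11.143, we reject H₀.

26.11; reject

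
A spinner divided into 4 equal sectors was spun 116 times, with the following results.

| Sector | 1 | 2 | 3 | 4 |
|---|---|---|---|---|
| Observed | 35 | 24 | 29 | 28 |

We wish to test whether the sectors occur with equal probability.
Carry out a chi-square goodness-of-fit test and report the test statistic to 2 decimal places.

2.14

Expected count for each of the 4 categories: 116/4 = 29.
1: (35 − 29)²/29 = 36/29 = 1.241
2: (24 − 29)²/29 = 25/29 = 0.862
3: (29 − 29)²/29 = 0/29 = 0.000
4: (28 − 29)²/29 = 1/29 = 0.034
Sum = 2.14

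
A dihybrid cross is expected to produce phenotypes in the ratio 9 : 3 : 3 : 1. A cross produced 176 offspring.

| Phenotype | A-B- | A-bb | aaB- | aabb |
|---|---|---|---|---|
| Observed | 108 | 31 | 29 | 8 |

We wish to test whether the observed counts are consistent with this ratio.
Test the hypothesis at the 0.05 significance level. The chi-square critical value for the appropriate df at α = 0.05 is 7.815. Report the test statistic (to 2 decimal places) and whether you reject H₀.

Ratio total = 16. Expected counts: 176×9/16 = 99, 176×3/16 = 33, 176×3/16 = 33, 176×1/16 = 11.
cat         O        E   (O−E)²/E
A-B-      108       99      0.818
A-bb       31       33      0.121
aaB-       29       33      0.485
aabb        8       11      0.818
Sum = 2.24
df = 3. Since 2.24 < 7.815, we do not reject H₀.

2.24; do not reject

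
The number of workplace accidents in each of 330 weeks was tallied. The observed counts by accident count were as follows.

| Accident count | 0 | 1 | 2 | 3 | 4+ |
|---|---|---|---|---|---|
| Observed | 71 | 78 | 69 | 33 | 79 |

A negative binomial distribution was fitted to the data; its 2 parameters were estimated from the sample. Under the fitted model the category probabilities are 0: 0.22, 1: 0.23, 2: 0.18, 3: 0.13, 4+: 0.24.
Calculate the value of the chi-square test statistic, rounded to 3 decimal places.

Expected counts E_i = n·p_i: 330×0.22 = 72.6, 330×0.23 = 75.9, 330×0.18 = 59.4, 330×0.13 = 42.9, 330×0.24 = 79.2.
0: (71 − 72.6)²/72.6 = 2.56/72.6 = 0.0353
1: (78 − 75.9)²/75.9 = 4.41/75.9 = 0.0581
2: (69 − 59.4)²/59.4 = 92.16/59.4 = 1.5515
3: (33 − 42.9)²/42.9 = 98.01/42.9 = 2.2846
4+: (79 − 79.2)²/79.2 = 0.04/79.2 = 0.0005
Sum = 3.930

3.930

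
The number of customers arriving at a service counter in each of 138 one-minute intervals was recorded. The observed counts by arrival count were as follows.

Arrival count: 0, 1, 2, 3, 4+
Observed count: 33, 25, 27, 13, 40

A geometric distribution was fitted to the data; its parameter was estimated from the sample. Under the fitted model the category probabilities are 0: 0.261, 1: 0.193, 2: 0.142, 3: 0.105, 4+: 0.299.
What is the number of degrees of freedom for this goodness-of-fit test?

3

There are k = 5 categories and 1 parameter estimated from the data, so df = 5 − 1 − 1 = 3.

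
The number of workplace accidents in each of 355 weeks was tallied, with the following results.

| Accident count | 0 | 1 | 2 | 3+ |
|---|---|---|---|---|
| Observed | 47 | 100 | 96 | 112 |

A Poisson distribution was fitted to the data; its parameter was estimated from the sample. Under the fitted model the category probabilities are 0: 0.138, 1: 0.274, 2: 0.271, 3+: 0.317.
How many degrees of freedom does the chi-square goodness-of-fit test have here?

2

There are k = 4 categories and 1 parameter estimated from the data, so df = 4 − 1 − 1 = 2.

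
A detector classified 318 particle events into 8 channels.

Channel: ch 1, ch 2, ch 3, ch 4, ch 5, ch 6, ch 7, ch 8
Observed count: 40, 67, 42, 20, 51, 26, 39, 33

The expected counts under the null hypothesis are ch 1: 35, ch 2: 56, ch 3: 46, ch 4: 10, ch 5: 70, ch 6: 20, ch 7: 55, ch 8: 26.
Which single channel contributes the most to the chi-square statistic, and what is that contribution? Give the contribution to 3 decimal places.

ch 4, 10.000

ch 1: (40 − 35)²/35 = 25/35 = 0.7143
ch 2: (67 − 56)²/56 = 121/56 = 2.1607
ch 3: (42 − 46)²/46 = 16/46 = 0.3478
ch 4: (20 − 10)²/10 = 100/10 = 10.0000
ch 5: (51 − 70)²/70 = 361/70 = 5.1571
ch 6: (26 − 20)²/20 = 36/20 = 1.8000
ch 7: (39 − 55)²/55 = 256/55 = 4.6545
ch 8: (33 − 26)²/26 = 49/26 = 1.8846
The largest term is for ch 4: 10.000.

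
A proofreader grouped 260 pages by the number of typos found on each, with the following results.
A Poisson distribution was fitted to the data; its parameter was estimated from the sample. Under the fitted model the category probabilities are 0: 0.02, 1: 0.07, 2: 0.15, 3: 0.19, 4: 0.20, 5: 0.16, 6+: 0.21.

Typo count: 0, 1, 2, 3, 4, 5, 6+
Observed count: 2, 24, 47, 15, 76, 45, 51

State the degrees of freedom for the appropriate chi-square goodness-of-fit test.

5

There are k = 7 categories and 1 parameter estimated from the data, so df = 7 − 1 − 1 = 5.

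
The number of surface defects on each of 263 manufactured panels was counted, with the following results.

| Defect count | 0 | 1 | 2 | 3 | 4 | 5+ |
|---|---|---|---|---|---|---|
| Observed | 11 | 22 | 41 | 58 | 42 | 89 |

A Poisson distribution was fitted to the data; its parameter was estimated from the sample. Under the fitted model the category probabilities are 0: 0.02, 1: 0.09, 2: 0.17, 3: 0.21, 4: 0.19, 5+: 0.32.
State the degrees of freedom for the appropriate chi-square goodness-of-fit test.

There are k = 6 categories and 1 parameter estimated from the data, so df = 6 − 1 − 1 = 4.

4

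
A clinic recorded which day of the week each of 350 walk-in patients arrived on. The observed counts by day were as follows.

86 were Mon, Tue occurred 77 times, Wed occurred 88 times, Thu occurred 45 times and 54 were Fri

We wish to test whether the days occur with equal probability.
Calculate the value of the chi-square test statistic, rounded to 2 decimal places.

21.57

Expected count for each of the 5 categories: 350/5 = 70.
Mon: (86 − 70)²/70 = 256/70 = 3.657
Tue: (77 − 70)²/70 = 49/70 = 0.700
Wed: (88 − 70)²/70 = 324/70 = 4.629
Thu: (45 − 70)²/70 = 625/70 = 8.929
Fri: (54 − 70)²/70 = 256/70 = 3.657
Sum = 21.57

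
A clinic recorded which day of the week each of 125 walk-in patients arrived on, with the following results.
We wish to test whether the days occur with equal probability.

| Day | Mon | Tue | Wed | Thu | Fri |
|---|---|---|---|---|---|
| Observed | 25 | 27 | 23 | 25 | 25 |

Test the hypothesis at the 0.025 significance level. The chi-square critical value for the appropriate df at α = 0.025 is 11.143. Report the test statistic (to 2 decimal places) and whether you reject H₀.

0.32; do not reject

Under H₀ each category has probability 1/5, so each expected count is 125/5 = 25.
χ² = (25−25)²/25 + (27−25)²/25 + (23−25)²/25 + (25−25)²/25 + (25−25)²/25
   = 0.000 + 0.160 + 0.160 + 0.000 + 0.000
Sum = 0.32
df = 4. Since 0.32 < 11.143, we do not reject H₀.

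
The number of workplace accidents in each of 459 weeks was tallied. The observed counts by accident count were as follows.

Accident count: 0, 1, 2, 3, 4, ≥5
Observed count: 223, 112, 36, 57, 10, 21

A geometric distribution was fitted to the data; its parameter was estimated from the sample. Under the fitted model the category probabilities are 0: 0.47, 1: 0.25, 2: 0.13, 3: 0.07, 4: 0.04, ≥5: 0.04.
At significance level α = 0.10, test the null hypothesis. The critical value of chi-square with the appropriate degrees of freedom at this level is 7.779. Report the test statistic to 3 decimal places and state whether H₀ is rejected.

Expected counts E_i = n·p_i: 459×0.47 = 215.73, 459×0.25 = 114.75, 459×0.13 = 59.67, 459×0.07 = 32.13, 459×0.04 = 18.36, 459×0.04 = 18.36.
χ² = (223−215.73)²/215.73 + (112−114.75)²/114.75 + (36−59.67)²/59.67 + (57−32.13)²/32.13 + (10−18.36)²/18.36 + (21−18.36)²/18.36
   = 0.2450 + 0.0659 + 9.3895 + 19.2504 + 3.8066 + 0.3796
Sum = 33.137
df = 4. Since 33.137 > 7.779, we reject H₀.

33.137; reject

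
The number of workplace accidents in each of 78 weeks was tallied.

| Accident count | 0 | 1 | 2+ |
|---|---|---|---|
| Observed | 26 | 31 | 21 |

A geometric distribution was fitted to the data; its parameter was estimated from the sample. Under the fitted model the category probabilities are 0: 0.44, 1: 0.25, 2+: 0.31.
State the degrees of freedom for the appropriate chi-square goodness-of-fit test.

There are k = 3 categories and 1 parameter estimated from the data, so df = 3 − 1 − 1 = 1.

1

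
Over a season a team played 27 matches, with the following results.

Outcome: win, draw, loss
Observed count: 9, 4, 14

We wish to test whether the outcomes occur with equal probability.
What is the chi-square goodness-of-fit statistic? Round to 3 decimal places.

Expected count for each of the 3 categories: 27/3 = 9.
win: (9 − 9)²/9 = 0/9 = 0.0000
draw: (4 − 9)²/9 = 25/9 = 2.7778
loss: (14 − 9)²/9 = 25/9 = 2.7778
Sum = 5.556

5.556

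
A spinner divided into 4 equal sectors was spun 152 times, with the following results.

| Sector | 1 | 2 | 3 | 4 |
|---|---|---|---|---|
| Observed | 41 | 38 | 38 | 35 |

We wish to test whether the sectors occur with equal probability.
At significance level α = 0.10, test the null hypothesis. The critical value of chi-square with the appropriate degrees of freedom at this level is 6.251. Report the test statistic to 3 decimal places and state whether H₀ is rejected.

0.474; do not reject

Expected count for each of the 4 categories: 152/4 = 38.
χ² = (41−38)²/38 + (38−38)²/38 + (38−38)²/38 + (35−38)²/38
   = 0.2368 + 0.0000 + 0.0000 + 0.2368
Sum = 0.474
df = 3. Since 0.474 < 6.251, we do not reject H₀.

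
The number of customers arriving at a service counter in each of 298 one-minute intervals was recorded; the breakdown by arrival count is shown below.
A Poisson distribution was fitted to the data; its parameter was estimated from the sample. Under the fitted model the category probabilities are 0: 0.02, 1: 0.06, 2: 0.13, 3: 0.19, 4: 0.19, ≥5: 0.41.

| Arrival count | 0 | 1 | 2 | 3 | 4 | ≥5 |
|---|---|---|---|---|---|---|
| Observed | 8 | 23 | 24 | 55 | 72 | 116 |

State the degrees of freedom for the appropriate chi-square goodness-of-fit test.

4

There are k = 6 categories and 1 parameter estimated from the data, so df = 6 − 1 − 1 = 4.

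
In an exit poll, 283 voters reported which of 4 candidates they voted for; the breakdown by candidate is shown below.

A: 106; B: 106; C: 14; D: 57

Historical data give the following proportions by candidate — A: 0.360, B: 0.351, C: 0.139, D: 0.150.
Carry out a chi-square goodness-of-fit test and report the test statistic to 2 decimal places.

21.92

Expected counts E_i = n·p_i: 283×0.360 = 101.88, 283×0.351 = 99.333, 283×0.139 = 39.337, 283×0.150 = 42.45.
A: (106 − 101.88)²/101.88 = 16.9744/101.88 = 0.167
B: (106 − 99.333)²/99.333 = 44.448889/99.333 = 0.447
C: (14 − 39.337)²/39.337 = 641.963569/39.337 = 16.320
D: (57 − 42.45)²/42.45 = 211.7025/42.45 = 4.987
Sum = 21.92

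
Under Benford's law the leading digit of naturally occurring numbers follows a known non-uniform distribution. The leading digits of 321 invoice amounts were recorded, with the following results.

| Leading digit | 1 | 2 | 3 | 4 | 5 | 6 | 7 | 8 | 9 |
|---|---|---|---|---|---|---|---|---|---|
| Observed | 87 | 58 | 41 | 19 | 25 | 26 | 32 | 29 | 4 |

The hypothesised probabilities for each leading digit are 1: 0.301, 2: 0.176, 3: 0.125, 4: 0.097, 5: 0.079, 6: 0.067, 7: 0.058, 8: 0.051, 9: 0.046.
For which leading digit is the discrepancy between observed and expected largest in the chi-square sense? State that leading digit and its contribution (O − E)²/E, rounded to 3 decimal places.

Expected counts E_i = n·p_i: 321×0.301 = 96.621, 321×0.176 = 56.496, 321×0.125 = 40.125, 321×0.097 = 31.137, 321×0.079 = 25.359, 321×0.067 = 21.507, 321×0.058 = 18.618, 321×0.051 = 16.371, 321×0.046 = 14.766.
χ² = (87−96.621)²/96.621 + (58−56.496)²/56.496 + (41−40.125)²/40.125 + (19−31.137)²/31.137 + (25−25.359)²/25.359 + (26−21.507)²/21.507 + (32−18.618)²/18.618 + (29−16.371)²/16.371 + (4−14.766)²/14.766
   = 0.9580 + 0.0400 + 0.0191 + 4.7309 + 0.0051 + 0.9386 + 9.6185 + 9.7423 + 7.8496
The largest term is for 8: 9.742.

8, 9.742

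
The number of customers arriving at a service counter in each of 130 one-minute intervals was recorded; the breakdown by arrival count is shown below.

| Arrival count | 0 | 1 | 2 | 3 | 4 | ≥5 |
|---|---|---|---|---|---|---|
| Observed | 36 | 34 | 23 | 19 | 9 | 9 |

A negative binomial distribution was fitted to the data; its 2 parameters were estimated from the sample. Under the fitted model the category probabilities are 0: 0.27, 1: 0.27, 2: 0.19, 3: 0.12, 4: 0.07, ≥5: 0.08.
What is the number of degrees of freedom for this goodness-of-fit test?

There are k = 6 categories and 2 parameters estimated from the data, so df = 6 − 1 − 2 = 3.

3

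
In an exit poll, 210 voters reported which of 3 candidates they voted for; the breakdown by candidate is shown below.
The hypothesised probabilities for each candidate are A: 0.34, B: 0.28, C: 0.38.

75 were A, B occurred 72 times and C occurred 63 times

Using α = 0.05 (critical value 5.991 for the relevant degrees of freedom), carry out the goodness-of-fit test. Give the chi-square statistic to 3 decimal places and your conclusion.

6.682; reject

Expected counts E_i = n·p_i: 210×0.34 = 71.4, 210×0.28 = 58.8, 210×0.38 = 79.8.
χ² = (75−71.4)²/71.4 + (72−58.8)²/58.8 + (63−79.8)²/79.8
   = 0.1815 + 2.9633 + 3.5368
Sum = 6.682
df = 2. Since 6.682 > 5.991, we reject H₀.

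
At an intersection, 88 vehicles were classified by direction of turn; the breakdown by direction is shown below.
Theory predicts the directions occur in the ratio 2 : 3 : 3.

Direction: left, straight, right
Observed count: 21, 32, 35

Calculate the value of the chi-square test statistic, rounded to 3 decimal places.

Ratio total = 8. Expected counts: 88×2/8 = 22, 88×3/8 = 33, 88×3/8 = 33.
cat           O        E   (O−E)²/E
left         21       22     0.0455
straight     32       33     0.0303
right        35       33     0.1212
Sum = 0.197

0.197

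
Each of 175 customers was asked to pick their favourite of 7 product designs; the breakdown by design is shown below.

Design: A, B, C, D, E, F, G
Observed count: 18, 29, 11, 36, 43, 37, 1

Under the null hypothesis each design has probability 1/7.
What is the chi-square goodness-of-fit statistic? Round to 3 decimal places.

57.040

Under H₀ each category has probability 1/7, so each expected count is 175/7 = 25.
χ² = (18−25)²/25 + (29−25)²/25 + (11−25)²/25 + (36−25)²/25 + (43−25)²/25 + (37−25)²/25 + (1−25)²/25
   = 1.9600 + 0.6400 + 7.8400 + 4.8400 + 12.9600 + 5.7600 + 23.0400
Sum = 57.040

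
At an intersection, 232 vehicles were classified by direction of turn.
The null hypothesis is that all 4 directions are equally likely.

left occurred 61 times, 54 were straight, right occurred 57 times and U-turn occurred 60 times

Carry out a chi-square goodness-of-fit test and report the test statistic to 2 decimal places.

Under H₀ each category has probability 1/4, so each expected count is 232/4 = 58.
left: (61 − 58)²/58 = 9/58 = 0.155
straight: (54 − 58)²/58 = 16/58 = 0.276
right: (57 − 58)²/58 = 1/58 = 0.017
U-turn: (60 − 58)²/58 = 4/58 = 0.069
Sum = 0.52

0.52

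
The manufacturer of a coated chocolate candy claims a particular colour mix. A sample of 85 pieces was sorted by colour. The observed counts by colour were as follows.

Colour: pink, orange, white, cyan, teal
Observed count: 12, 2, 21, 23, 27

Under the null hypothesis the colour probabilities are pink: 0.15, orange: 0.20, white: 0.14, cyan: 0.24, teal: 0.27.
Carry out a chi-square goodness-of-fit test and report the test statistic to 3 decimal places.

Expected counts E_i = n·p_i: 85×0.15 = 12.75, 85×0.20 = 17, 85×0.14 = 11.9, 85×0.24 = 20.4, 85×0.27 = 22.95.
χ² = (12−12.75)²/12.75 + (2−17)²/17 + (21−11.9)²/11.9 + (23−20.4)²/20.4 + (27−22.95)²/22.95
   = 0.0441 + 13.2353 + 6.9588 + 0.3314 + 0.7147
Sum = 21.284

21.284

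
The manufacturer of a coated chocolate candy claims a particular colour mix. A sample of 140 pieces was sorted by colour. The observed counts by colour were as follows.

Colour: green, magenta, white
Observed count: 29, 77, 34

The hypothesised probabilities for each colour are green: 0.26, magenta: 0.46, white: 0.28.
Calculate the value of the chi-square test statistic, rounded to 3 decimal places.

4.659

Expected counts E_i = n·p_i: 140×0.26 = 36.4, 140×0.46 = 64.4, 140×0.28 = 39.2.
χ² = (29−36.4)²/36.4 + (77−64.4)²/64.4 + (34−39.2)²/39.2
   = 1.5044 + 2.4652 + 0.6898
Sum = 4.659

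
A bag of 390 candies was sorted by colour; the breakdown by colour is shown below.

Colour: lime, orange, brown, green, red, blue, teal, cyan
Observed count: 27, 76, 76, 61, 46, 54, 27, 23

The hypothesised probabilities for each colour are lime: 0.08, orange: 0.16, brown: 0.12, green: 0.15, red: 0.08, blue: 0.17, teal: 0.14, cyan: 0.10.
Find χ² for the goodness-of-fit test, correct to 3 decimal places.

Expected counts E_i = n·p_i: 390×0.08 = 31.2, 390×0.16 = 62.4, 390×0.12 = 46.8, 390×0.15 = 58.5, 390×0.08 = 31.2, 390×0.17 = 66.3, 390×0.14 = 54.6, 390×0.10 = 39.
χ² = (27−31.2)²/31.2 + (76−62.4)²/62.4 + (76−46.8)²/46.8 + (61−58.5)²/58.5 + (46−31.2)²/31.2 + (54−66.3)²/66.3 + (27−54.6)²/54.6 + (23−39)²/39
   = 0.5654 + 2.9641 + 18.2188 + 0.1068 + 7.0205 + 2.2819 + 13.9516 + 6.5641
Sum = 51.673

51.673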